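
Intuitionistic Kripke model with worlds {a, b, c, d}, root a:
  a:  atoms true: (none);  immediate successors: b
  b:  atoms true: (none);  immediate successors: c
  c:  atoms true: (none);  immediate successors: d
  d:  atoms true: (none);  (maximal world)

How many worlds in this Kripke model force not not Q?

a: does not force it — a does not force not not Q since a is accessible from a and a forces not Q.
b: does not force it — b does not force not not Q since b is accessible from b and b forces not Q.
c: does not force it.
d: does not force it.
Worlds forcing the formula: { }.

0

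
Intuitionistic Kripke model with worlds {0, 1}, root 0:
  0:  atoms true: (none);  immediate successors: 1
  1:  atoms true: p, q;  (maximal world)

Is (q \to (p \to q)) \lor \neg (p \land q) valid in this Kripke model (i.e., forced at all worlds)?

0 \Vdash (q \to (p \to q)) \lor \neg (p \land q) via the disjunct q \to (p \to q).
Since the root 0 forces (q \to (p \to q)) \lor \neg (p \land q) and forcing is persistent (monotone upward), every world forces it.

Yes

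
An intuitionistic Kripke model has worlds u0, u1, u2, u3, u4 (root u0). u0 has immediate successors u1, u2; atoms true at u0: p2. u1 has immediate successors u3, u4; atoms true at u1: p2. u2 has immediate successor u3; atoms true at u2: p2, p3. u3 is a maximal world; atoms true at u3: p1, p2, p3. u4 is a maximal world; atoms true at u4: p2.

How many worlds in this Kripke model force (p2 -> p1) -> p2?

u0: forces it.
u1: forces it.
u2: forces it.
u3: forces it.
u4: forces it.
Worlds forcing the formula: {u0, u1, u2, u3, u4}.

5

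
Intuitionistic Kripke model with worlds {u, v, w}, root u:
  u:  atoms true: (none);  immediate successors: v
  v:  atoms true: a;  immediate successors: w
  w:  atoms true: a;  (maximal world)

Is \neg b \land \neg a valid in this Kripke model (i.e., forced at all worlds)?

No

Not every world: u \nVdash \neg b \land \neg a.
u \nVdash \neg b \land \neg a since u fails \neg a.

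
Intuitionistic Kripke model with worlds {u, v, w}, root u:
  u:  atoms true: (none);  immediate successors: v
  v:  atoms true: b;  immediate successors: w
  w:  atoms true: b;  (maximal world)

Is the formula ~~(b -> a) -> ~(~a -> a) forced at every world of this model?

Yes

u ||- ~~(b -> a) -> ~(~a -> a) vacuously: no world accessible from u forces the antecedent ~~(b -> a).
Since the root u forces ~~(b -> a) -> ~(~a -> a) and forcing is persistent (monotone upward), every world forces it.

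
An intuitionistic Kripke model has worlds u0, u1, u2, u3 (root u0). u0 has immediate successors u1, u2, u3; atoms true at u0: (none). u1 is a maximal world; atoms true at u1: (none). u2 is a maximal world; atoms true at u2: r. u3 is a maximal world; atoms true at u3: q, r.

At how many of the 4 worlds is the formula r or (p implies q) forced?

u0: forces it.
u1: forces it.
u2: forces it.
u3: forces it.
Worlds forcing the formula: {u0, u1, u2, u3}.

4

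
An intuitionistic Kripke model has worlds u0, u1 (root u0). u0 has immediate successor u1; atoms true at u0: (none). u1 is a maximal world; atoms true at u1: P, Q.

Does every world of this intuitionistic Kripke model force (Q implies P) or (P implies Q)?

Yes

u0 forces (Q implies P) or (P implies Q) via the disjunct Q implies P.
Since the root u0 forces (Q implies P) or (P implies Q) and forcing is persistent (monotone upward), every world forces it.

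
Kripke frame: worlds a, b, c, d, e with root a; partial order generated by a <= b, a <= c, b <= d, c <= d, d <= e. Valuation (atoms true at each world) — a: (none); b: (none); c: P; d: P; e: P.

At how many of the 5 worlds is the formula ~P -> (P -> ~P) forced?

a: forces it.
b: forces it.
c: forces it.
d: forces it.
e: forces it.
Worlds forcing the formula: {a, b, c, d, e}.

5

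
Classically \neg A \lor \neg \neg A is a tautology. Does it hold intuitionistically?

No

This is the weak law of excluded middle, which is not intuitionistically valid.
A Kripke countermodel: worlds w0, w1, w2; order generated by w0 \le w1, w0 \le w2; atoms true at each world — w0:{}; w1:{A}; w2:{}.
w0 \nVdash \neg A \lor \neg \neg A: neither disjunct is forced at w0.
w0 \nVdash \neg A since w1 is accessible from w0 and w1 \Vdash A.
So the root w0 does not force the formula.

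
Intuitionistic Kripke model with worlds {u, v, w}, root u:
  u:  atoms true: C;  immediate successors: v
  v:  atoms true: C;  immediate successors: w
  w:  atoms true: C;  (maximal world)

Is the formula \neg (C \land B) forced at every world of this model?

Yes

u \Vdash \neg (C \land B): no world accessible from u forces C \land B.
Since the root u forces \neg (C \land B) and forcing is persistent (monotone upward), every world forces it.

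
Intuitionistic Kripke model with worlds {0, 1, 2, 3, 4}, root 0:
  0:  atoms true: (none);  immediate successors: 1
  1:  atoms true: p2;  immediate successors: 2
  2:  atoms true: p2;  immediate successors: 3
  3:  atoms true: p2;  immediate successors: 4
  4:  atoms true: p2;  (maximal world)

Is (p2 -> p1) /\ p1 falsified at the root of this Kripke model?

Yes

0 ||-/- (p2 -> p1) /\ p1 since 0 fails p2 -> p1.
So the root 0 does not force (p2 -> p1) /\ p1; the model is a countermodel.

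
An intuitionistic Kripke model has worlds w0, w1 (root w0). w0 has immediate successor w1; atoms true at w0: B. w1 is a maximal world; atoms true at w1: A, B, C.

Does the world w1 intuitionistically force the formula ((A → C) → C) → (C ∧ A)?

Yes

w1 ⊩ ((A → C) → C) → (C ∧ A): every world accessible from w1 that forces (A → C) → C (namely w1) also forces C ∧ A.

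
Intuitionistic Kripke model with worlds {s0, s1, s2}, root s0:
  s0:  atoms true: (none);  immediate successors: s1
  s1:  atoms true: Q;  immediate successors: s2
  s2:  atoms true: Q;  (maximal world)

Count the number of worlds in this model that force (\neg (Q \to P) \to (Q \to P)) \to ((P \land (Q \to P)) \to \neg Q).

s0: forces it.
s1: forces it.
s2: forces it.
Worlds forcing the formula: {s0, s1, s2}.

3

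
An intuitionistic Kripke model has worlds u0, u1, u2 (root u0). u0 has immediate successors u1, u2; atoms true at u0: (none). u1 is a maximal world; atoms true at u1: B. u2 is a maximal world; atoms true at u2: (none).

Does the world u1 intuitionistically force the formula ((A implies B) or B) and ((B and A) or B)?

u1 forces ((A implies B) or B) and ((B and A) or B) since u1 forces both conjuncts.

Yes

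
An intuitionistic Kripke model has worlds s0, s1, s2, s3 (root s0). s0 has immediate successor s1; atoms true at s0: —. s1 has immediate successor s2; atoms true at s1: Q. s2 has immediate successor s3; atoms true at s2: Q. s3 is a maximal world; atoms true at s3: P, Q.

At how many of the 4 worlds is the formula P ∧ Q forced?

1

s0: does not force it — s0 ⊮ P ∧ Q since s0 fails P.
s1: does not force it.
s2: does not force it.
s3: forces it.
Worlds forcing the formula: {s3}.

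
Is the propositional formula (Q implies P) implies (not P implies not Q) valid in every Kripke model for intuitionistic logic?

Yes

This is the forward direction of contraposition, which is intuitionistically derivable.
Assume Q implies P and not P. If Q held then P would follow, contradicting not P; so not Q.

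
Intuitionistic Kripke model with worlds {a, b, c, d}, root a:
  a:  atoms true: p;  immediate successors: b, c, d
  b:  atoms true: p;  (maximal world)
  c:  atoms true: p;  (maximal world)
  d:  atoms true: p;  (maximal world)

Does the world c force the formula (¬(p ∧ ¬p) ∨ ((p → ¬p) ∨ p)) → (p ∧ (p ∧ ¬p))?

No

c ⊮ (¬(p ∧ ¬p) ∨ ((p → ¬p) ∨ p)) → (p ∧ (p ∧ ¬p)): already at c itself, c ⊩ ¬(p ∧ ¬p) ∨ ((p → ¬p) ∨ p) but c ⊮ p ∧ (p ∧ ¬p).
c ⊮ p ∧ (p ∧ ¬p) since c fails p ∧ ¬p.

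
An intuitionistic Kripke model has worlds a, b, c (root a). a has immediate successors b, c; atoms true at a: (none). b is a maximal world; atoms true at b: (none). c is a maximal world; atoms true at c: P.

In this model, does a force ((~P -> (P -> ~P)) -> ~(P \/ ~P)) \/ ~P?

a ||-/- ((~P -> (P -> ~P)) -> ~(P \/ ~P)) \/ ~P: neither disjunct is forced at a.
a ||-/- (~P -> (P -> ~P)) -> ~(P \/ ~P): already at a itself, a ||- ~P -> (P -> ~P) but a ||-/- ~(P \/ ~P).
a ||-/- ~(P \/ ~P) since b is accessible from a and b ||- P \/ ~P.
b ||- P \/ ~P via the disjunct ~P.

No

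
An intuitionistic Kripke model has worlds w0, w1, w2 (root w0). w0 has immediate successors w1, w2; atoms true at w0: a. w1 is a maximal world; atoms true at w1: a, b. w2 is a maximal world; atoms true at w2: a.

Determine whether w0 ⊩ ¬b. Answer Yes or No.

w0 ⊮ ¬b since w1 is accessible from w0 and w1 ⊩ b.

No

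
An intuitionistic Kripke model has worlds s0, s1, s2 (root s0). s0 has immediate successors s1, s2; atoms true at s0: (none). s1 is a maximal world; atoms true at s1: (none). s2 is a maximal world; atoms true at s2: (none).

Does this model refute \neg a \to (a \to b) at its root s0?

No

s0 \Vdash \neg a \to (a \to b): every world accessible from s0 that forces \neg a (namely s0, s1, s2) also forces a \to b.
So the root s0 forces \neg a \to (a \to b); the model is not a countermodel.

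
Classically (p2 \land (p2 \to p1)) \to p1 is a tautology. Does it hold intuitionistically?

This is modus ponens in implicational form, which is intuitionistically derivable.
If a world forces p2 and p2 \to p1, then applying the implication at that world (which is accessible from itself) gives p1.

Yes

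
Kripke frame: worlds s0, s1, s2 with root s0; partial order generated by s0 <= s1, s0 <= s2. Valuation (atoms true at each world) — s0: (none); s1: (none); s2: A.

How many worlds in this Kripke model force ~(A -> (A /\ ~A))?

1

s0: does not force it — s0 ||-/- ~(A -> (A /\ ~A)) since s1 is accessible from s0 and s1 ||- A -> (A /\ ~A).
s1: does not force it.
s2: forces it.
Worlds forcing the formula: {s2}.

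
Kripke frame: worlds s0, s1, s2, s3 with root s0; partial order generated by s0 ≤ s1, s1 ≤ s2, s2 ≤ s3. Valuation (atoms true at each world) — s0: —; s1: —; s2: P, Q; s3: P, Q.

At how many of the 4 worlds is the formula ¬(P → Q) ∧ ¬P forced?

0

s0: does not force it — s0 ⊮ ¬(P → Q) ∧ ¬P since s0 fails ¬(P → Q).
s1: does not force it — s1 ⊮ ¬(P → Q) ∧ ¬P since s1 fails ¬(P → Q).
s2: does not force it — s2 ⊮ ¬(P → Q) ∧ ¬P since s2 fails ¬(P → Q).
s3: does not force it.
Worlds forcing the formula: { }.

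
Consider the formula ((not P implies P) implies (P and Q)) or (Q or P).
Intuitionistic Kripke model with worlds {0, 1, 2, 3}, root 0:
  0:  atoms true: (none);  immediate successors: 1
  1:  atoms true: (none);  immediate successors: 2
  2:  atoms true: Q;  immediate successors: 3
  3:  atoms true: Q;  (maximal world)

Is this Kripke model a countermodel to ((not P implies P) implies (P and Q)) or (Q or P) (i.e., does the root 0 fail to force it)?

No

0 forces ((not P implies P) implies (P and Q)) or (Q or P) via the disjunct (not P implies P) implies (P and Q).
So the root 0 forces ((not P implies P) implies (P and Q)) or (Q or P); the model is not a countermodel.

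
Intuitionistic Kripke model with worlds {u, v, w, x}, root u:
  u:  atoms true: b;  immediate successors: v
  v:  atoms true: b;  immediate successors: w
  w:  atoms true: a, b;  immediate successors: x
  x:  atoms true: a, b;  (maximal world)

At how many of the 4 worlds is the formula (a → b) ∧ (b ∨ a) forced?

u: forces it.
v: forces it.
w: forces it.
x: forces it.
Worlds forcing the formula: {u, v, w, x}.

4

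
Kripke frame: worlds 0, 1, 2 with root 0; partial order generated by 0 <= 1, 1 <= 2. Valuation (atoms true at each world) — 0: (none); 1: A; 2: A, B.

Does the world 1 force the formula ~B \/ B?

1 ||-/- ~B \/ B: neither disjunct is forced at 1.
1 ||-/- ~B since 2 is accessible from 1 and 2 ||- B.

No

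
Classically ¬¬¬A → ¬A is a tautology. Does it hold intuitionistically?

This is triple-negation reduction, which is intuitionistically derivable.
Assume ¬¬¬A and suppose A. Then ¬¬A (double-negation introduction), contradicting ¬¬¬A. So ¬A.

Yes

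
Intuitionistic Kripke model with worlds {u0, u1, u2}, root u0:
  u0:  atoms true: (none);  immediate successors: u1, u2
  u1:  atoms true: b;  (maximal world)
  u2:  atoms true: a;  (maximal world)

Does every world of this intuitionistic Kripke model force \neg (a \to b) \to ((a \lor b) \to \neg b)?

u0 \Vdash \neg (a \to b) \to ((a \lor b) \to \neg b): every world accessible from u0 that forces \neg (a \to b) (namely u2) also forces (a \lor b) \to \neg b.
Since the root u0 forces \neg (a \to b) \to ((a \lor b) \to \neg b) and forcing is persistent (monotone upward), every world forces it.

Yes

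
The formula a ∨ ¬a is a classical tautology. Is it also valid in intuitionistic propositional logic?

No

This is the law of excluded middle, which is not intuitionistically valid.
A Kripke countermodel: worlds w0, w1; order generated by w0 ≤ w1; atoms true at each world — w0:{}; w1:{a}.
w0 ⊮ a ∨ ¬a: neither disjunct is forced at w0.
w0 lacks atom a, so w0 ⊮ a.
So the root w0 does not force the formula.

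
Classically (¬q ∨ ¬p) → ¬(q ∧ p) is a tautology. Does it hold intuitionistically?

Yes

This is a constructively valid De Morgan direction (disjunction of negations to negated conjunction), which is intuitionistically derivable.
If ¬q holds at a world then no accessible world forces q, hence none forces q ∧ p; likewise for ¬p.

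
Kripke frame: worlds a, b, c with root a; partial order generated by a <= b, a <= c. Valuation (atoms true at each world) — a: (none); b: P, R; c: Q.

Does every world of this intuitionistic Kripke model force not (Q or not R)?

No

Not every world: a does not force not (Q or not R).
a does not force not (Q or not R) since c is accessible from a and c forces Q or not R.
c forces Q or not R via the disjunct Q.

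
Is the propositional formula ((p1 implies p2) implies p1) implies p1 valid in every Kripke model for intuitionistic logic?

No

This is Peirce's law, which is not intuitionistically valid.
A Kripke countermodel: worlds u, v; order generated by u <= v; atoms true at each world — u:{}; v:{p1}.
u does not force ((p1 implies p2) implies p1) implies p1: already at u itself, u forces (p1 implies p2) implies p1 but u does not force p1.
u lacks atom p1, so u does not force p1.
So the root u does not force the formula.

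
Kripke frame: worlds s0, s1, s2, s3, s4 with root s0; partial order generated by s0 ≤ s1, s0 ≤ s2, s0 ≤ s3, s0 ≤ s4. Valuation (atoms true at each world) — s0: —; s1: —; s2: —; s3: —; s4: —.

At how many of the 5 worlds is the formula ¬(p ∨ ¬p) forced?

0

s0: does not force it — s0 ⊮ ¬(p ∨ ¬p) since s0 is accessible from s0 and s0 ⊩ p ∨ ¬p.
s1: does not force it — s1 ⊮ ¬(p ∨ ¬p) since s1 is accessible from s1 and s1 ⊩ p ∨ ¬p.
s2: does not force it — s2 ⊮ ¬(p ∨ ¬p) since s2 is accessible from s2 and s2 ⊩ p ∨ ¬p.
s3: does not force it.
s4: does not force it.
Worlds forcing the formula: { }.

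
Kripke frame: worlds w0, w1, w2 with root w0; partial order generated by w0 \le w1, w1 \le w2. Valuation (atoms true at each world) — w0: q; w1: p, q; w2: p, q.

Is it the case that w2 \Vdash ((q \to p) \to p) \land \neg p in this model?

w2 \nVdash ((q \to p) \to p) \land \neg p since w2 fails \neg p.

No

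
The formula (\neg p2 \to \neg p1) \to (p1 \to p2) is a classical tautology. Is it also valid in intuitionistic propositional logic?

No

This is the converse of contraposition, which is not intuitionistically valid.
A Kripke countermodel: worlds s0, s1; order generated by s0 \le s1; atoms true at each world — s0:{p1}; s1:{p1,p2}.
s0 \nVdash (\neg p2 \to \neg p1) \to (p1 \to p2): already at s0 itself, s0 \Vdash \neg p2 \to \neg p1 but s0 \nVdash p1 \to p2.
s0 \nVdash p1 \to p2: already at s0 itself, s0 \Vdash p1 but s0 \nVdash p2.
s0 lacks atom p2, so s0 \nVdash p2.
So the root s0 does not force the formula.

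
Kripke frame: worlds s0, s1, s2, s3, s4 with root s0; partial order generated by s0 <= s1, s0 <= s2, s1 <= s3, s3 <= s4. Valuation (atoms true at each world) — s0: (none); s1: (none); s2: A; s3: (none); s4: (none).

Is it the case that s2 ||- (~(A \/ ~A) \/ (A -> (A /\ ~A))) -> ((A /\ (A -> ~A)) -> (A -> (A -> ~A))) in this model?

s2 ||- (~(A \/ ~A) \/ (A -> (A /\ ~A))) -> ((A /\ (A -> ~A)) -> (A -> (A -> ~A))) vacuously: no world accessible from s2 forces the antecedent ~(A \/ ~A) \/ (A -> (A /\ ~A)).

Yes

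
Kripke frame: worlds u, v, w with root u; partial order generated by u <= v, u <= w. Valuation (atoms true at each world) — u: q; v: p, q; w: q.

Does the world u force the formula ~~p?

No

u ||-/- ~~p since w is accessible from u and w ||- ~p.
w ||- ~p: no world accessible from w forces p.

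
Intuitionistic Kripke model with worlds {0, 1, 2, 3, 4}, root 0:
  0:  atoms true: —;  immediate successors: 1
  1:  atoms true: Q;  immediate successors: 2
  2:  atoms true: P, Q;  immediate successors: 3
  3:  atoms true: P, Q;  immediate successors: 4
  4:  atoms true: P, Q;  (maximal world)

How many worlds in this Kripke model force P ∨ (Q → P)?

0: does not force it — 0 ⊮ P ∨ (Q → P): neither disjunct is forced at 0.
1: does not force it.
2: forces it.
3: forces it.
4: forces it.
Worlds forcing the formula: {2, 3, 4}.

3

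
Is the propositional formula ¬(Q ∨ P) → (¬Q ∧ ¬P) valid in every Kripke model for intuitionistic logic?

This is a constructively valid De Morgan direction (negated disjunction to conjunction of negations), which is intuitionistically derivable.
From ¬(Q ∨ P): if Q held then Q ∨ P would, contradiction — so ¬Q; similarly ¬P.

Yes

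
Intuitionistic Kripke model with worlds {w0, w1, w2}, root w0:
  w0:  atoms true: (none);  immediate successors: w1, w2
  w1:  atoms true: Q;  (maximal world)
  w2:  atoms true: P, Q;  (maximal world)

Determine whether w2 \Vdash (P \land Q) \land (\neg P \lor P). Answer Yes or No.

w2 \Vdash (P \land Q) \land (\neg P \lor P) since w2 forces both conjuncts.

Yes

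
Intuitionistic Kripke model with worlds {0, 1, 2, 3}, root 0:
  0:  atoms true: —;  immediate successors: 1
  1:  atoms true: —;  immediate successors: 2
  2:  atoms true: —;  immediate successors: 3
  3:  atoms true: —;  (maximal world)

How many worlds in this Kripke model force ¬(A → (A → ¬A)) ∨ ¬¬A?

0

0: does not force it — 0 ⊮ ¬(A → (A → ¬A)) ∨ ¬¬A: neither disjunct is forced at 0.
1: does not force it — 1 ⊮ ¬(A → (A → ¬A)) ∨ ¬¬A: neither disjunct is forced at 1.
2: does not force it.
3: does not force it.
Worlds forcing the formula: { }.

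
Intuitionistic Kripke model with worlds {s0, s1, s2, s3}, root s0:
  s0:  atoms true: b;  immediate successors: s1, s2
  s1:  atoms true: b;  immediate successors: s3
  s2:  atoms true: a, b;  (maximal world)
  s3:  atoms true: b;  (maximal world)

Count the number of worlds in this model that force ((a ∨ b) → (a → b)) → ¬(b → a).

s0: does not force it — s0 ⊮ ((a ∨ b) → (a → b)) → ¬(b → a): already at s0 itself, s0 ⊩ (a ∨ b) → (a → b) but s0 ⊮ ¬(b → a).
s1: forces it.
s2: does not force it — s2 ⊮ ((a ∨ b) → (a → b)) → ¬(b → a): already at s2 itself, s2 ⊩ (a ∨ b) → (a → b) but s2 ⊮ ¬(b → a).
s3: forces it.
Worlds forcing the formula: {s1, s3}.

2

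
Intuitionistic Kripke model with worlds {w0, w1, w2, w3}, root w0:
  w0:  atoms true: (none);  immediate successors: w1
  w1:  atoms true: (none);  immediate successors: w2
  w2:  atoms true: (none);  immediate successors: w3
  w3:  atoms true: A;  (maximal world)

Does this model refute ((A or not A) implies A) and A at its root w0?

w0 does not force ((A or not A) implies A) and A since w0 fails A.
So the root w0 does not force ((A or not A) implies A) and A; the model is a countermodel.

Yes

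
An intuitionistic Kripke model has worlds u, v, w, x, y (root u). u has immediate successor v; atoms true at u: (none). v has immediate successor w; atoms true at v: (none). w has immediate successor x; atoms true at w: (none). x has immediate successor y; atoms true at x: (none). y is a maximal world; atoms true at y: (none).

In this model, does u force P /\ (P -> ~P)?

No

u ||-/- P /\ (P -> ~P) since u fails P.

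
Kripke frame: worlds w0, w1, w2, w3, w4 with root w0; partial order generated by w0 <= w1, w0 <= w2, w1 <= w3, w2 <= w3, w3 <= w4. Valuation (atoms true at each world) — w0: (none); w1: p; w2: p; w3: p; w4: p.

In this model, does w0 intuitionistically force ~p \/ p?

No

w0 ||-/- ~p \/ p: neither disjunct is forced at w0.
w0 ||-/- ~p since w1 is accessible from w0 and w1 ||- p.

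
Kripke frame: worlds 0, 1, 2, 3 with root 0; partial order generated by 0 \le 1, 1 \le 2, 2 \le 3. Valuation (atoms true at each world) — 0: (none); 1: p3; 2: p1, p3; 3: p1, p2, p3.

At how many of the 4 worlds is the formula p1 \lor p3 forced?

0: does not force it — 0 \nVdash p1 \lor p3: neither disjunct is forced at 0.
1: forces it.
2: forces it.
3: forces it.
Worlds forcing the formula: {1, 2, 3}.

3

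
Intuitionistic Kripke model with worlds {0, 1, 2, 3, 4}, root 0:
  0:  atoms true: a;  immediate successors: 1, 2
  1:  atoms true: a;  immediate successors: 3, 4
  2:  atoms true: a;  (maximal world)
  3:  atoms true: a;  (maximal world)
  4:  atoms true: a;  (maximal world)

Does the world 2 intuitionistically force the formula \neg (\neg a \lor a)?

2 \nVdash \neg (\neg a \lor a) since 2 is accessible from 2 and 2 \Vdash \neg a \lor a.
2 \Vdash \neg a \lor a via the disjunct a.

No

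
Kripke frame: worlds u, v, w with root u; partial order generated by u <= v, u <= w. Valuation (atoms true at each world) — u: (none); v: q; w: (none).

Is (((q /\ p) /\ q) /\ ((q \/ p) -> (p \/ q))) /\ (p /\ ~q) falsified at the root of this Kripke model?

u ||-/- (((q /\ p) /\ q) /\ ((q \/ p) -> (p \/ q))) /\ (p /\ ~q) since u fails ((q /\ p) /\ q) /\ ((q \/ p) -> (p \/ q)).
So the root u does not force (((q /\ p) /\ q) /\ ((q \/ p) -> (p \/ q))) /\ (p /\ ~q); the model is a countermodel.

Yes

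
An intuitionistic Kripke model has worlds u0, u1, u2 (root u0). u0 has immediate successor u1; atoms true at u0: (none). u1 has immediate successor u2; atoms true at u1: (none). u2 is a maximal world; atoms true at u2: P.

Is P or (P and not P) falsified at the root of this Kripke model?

Yes

u0 does not force P or (P and not P): neither disjunct is forced at u0.
u0 lacks atom P, so u0 does not force P.
So the root u0 does not force P or (P and not P); the model is a countermodel.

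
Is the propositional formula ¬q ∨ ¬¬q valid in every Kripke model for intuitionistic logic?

This is the weak law of excluded middle, which is not intuitionistically valid.
A Kripke countermodel: worlds u, v, w; order generated by u ≤ v, u ≤ w; atoms true at each world — u:{}; v:{q}; w:{}.
u ⊮ ¬q ∨ ¬¬q: neither disjunct is forced at u.
u ⊮ ¬q since v is accessible from u and v ⊩ q.
So the root u does not force the formula.

No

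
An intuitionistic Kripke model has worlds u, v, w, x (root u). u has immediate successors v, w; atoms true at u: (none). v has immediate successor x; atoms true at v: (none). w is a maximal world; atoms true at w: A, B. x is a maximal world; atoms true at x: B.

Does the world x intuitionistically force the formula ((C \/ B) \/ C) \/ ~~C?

x ||- ((C \/ B) \/ C) \/ ~~C via the disjunct (C \/ B) \/ C.

Yes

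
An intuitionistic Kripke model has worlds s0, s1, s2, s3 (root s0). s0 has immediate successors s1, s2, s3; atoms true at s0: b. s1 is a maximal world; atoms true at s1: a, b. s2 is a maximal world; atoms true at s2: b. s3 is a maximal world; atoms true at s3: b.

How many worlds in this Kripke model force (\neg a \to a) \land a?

s0: does not force it — s0 \nVdash (\neg a \to a) \land a since s0 fails \neg a \to a.
s1: forces it.
s2: does not force it — s2 \nVdash (\neg a \to a) \land a since s2 fails \neg a \to a.
s3: does not force it — s3 \nVdash (\neg a \to a) \land a since s3 fails \neg a \to a.
Worlds forcing the formula: {s1}.

1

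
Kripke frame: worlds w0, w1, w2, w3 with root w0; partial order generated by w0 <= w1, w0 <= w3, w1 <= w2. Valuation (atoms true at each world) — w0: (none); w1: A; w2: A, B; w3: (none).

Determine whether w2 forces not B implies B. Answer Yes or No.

w2 forces not B implies B vacuously: no world accessible from w2 forces the antecedent not B.

Yes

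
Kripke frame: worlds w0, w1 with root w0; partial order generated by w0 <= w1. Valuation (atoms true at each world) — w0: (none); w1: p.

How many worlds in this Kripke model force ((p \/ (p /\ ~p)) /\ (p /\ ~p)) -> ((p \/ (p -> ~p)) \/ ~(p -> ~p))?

2

w0: forces it.
w1: forces it.
Worlds forcing the formula: {w0, w1}.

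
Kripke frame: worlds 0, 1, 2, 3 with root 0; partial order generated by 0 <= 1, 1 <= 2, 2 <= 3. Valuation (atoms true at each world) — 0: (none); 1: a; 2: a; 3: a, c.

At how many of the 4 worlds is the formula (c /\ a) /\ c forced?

0: does not force it — 0 ||-/- (c /\ a) /\ c since 0 fails c /\ a.
1: does not force it.
2: does not force it.
3: forces it.
Worlds forcing the formula: {3}.

1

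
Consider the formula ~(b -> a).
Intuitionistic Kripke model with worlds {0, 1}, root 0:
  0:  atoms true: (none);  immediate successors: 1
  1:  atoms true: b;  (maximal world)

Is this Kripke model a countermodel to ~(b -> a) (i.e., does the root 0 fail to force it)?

0 ||- ~(b -> a): no world accessible from 0 forces b -> a.
So the root 0 forces ~(b -> a); the model is not a countermodel.

No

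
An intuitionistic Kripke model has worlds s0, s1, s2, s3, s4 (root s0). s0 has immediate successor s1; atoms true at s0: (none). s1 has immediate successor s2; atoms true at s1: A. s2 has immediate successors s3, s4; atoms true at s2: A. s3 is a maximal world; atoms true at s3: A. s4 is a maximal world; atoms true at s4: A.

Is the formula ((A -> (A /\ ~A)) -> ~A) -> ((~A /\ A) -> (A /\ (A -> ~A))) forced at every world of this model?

s0 ||- ((A -> (A /\ ~A)) -> ~A) -> ((~A /\ A) -> (A /\ (A -> ~A))): every world accessible from s0 that forces (A -> (A /\ ~A)) -> ~A (namely s0, s1, s2, s3, s4) also forces (~A /\ A) -> (A /\ (A -> ~A)).
Since the root s0 forces ((A -> (A /\ ~A)) -> ~A) -> ((~A /\ A) -> (A /\ (A -> ~A))) and forcing is persistent (monotone upward), every world forces it.

Yes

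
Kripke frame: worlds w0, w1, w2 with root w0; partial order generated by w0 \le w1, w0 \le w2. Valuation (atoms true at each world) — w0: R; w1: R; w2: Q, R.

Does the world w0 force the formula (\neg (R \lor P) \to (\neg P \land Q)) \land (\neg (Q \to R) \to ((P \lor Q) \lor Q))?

w0 \Vdash (\neg (R \lor P) \to (\neg P \land Q)) \land (\neg (Q \to R) \to ((P \lor Q) \lor Q)) since w0 forces both conjuncts.

Yes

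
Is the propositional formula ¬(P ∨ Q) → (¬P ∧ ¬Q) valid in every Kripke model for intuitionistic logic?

Yes

This is a constructively valid De Morgan direction (negated disjunction to conjunction of negations), which is intuitionistically derivable.
From ¬(P ∨ Q): if P held then P ∨ Q would, contradiction — so ¬P; similarly ¬Q.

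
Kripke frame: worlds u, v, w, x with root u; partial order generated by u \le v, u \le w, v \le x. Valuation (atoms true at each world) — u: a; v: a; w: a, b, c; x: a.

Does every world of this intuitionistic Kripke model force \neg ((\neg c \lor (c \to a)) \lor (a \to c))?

Not every world: u \nVdash \neg ((\neg c \lor (c \to a)) \lor (a \to c)).
u \nVdash \neg ((\neg c \lor (c \to a)) \lor (a \to c)) since u is accessible from u and u \Vdash (\neg c \lor (c \to a)) \lor (a \to c).
u \Vdash (\neg c \lor (c \to a)) \lor (a \to c) via the disjunct \neg c \lor (c \to a).

No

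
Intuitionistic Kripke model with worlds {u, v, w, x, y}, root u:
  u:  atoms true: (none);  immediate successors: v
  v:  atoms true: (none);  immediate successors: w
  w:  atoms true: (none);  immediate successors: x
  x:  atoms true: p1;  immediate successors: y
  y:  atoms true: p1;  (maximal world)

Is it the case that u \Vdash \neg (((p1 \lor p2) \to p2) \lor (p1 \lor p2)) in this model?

u \nVdash \neg (((p1 \lor p2) \to p2) \lor (p1 \lor p2)) since x is accessible from u and x \Vdash ((p1 \lor p2) \to p2) \lor (p1 \lor p2).
x \Vdash ((p1 \lor p2) \to p2) \lor (p1 \lor p2) via the disjunct p1 \lor p2.

No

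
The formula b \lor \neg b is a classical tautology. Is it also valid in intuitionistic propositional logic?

This is the law of excluded middle, which is not intuitionistically valid.
A Kripke countermodel: worlds s0, s1; order generated by s0 \le s1; atoms true at each world — s0:{}; s1:{b}.
s0 \nVdash b \lor \neg b: neither disjunct is forced at s0.
s0 lacks atom b, so s0 \nVdash b.
So the root s0 does not force the formula.

No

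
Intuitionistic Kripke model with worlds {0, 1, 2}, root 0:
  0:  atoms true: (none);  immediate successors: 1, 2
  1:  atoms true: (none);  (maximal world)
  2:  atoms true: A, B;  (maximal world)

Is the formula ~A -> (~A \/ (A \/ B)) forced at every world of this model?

0 ||- ~A -> (~A \/ (A \/ B)): every world accessible from 0 that forces ~A (namely 1) also forces ~A \/ (A \/ B).
Since the root 0 forces ~A -> (~A \/ (A \/ B)) and forcing is persistent (monotone upward), every world forces it.

Yes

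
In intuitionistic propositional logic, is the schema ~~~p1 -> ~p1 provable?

This is triple-negation reduction, which is intuitionistically derivable.
Assume ~~~p1 and suppose p1. Then ~~p1 (double-negation introduction), contradicting ~~~p1. So ~p1.

Yes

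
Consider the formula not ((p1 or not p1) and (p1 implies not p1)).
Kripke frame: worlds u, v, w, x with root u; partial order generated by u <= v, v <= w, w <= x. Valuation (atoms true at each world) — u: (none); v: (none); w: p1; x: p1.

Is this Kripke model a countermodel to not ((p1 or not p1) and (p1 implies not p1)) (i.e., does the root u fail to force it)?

u forces not ((p1 or not p1) and (p1 implies not p1)): no world accessible from u forces (p1 or not p1) and (p1 implies not p1).
So the root u forces not ((p1 or not p1) and (p1 implies not p1)); the model is not a countermodel.

No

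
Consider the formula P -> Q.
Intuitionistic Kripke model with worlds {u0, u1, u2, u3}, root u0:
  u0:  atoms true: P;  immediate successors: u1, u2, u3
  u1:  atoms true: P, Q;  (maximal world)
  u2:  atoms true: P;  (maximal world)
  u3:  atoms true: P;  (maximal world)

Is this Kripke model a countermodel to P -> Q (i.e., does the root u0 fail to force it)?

Yes

u0 ||-/- P -> Q: already at u0 itself, u0 ||- P but u0 ||-/- Q.
u0 lacks atom Q, so u0 ||-/- Q.
So the root u0 does not force P -> Q; the model is a countermodel.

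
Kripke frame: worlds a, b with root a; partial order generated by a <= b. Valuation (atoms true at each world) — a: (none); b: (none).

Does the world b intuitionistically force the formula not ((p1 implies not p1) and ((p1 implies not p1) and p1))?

b forces not ((p1 implies not p1) and ((p1 implies not p1) and p1)): no world accessible from b forces (p1 implies not p1) and ((p1 implies not p1) and p1).

Yes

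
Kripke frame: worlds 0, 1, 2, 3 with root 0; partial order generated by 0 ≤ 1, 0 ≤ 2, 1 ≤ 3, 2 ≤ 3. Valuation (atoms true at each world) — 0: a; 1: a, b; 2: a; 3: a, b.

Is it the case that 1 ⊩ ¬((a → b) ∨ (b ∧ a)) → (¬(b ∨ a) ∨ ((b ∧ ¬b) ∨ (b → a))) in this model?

Yes

1 ⊩ ¬((a → b) ∨ (b ∧ a)) → (¬(b ∨ a) ∨ ((b ∧ ¬b) ∨ (b → a))) vacuously: no world accessible from 1 forces the antecedent ¬((a → b) ∨ (b ∧ a)).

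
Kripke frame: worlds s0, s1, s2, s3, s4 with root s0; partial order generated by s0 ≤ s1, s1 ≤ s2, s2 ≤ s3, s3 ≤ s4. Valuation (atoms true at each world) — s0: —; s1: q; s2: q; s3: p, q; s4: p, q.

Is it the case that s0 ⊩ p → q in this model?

Yes

s0 ⊩ p → q: every world accessible from s0 that forces p (namely s3, s4) also forces q.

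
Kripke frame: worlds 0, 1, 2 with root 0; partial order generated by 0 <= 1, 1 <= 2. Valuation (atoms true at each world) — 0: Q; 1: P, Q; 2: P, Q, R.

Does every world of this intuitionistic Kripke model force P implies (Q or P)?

Yes

0 forces P implies (Q or P): every world accessible from 0 that forces P (namely 1, 2) also forces Q or P.
Since the root 0 forces P implies (Q or P) and forcing is persistent (monotone upward), every world forces it.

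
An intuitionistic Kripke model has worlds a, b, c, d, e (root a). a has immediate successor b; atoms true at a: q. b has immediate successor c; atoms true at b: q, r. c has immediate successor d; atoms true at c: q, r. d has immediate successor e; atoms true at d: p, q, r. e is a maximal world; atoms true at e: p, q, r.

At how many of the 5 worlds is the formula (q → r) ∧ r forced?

a: does not force it — a ⊮ (q → r) ∧ r since a fails q → r.
b: forces it.
c: forces it.
d: forces it.
e: forces it.
Worlds forcing the formula: {b, c, d, e}.

4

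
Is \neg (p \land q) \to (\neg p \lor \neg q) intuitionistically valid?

This is the constructively invalid direction of De Morgan's law for conjunction, which is not intuitionistically valid.
A Kripke countermodel: worlds 0, 1, 2; order generated by 0 \le 1, 0 \le 2; atoms true at each world — 0:{}; 1:{p}; 2:{q}.
0 \nVdash \neg (p \land q) \to (\neg p \lor \neg q): already at 0 itself, 0 \Vdash \neg (p \land q) but 0 \nVdash \neg p \lor \neg q.
0 \nVdash \neg p \lor \neg q: neither disjunct is forced at 0.
0 \nVdash \neg p since 1 is accessible from 0 and 1 \Vdash p.
So the root 0 does not force the formula.

No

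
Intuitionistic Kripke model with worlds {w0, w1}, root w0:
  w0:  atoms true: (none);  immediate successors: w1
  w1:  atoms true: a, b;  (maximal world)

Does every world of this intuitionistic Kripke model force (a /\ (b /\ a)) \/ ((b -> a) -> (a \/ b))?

Not every world: w0 ||-/- (a /\ (b /\ a)) \/ ((b -> a) -> (a \/ b)).
w0 ||-/- (a /\ (b /\ a)) \/ ((b -> a) -> (a \/ b)): neither disjunct is forced at w0.
w0 ||-/- a /\ (b /\ a) since w0 fails a.

No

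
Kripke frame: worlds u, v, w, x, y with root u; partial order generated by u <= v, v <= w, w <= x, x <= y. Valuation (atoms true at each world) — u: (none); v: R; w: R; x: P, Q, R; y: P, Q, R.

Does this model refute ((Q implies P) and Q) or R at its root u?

Yes

u does not force ((Q implies P) and Q) or R: neither disjunct is forced at u.
u does not force (Q implies P) and Q since u fails Q.
So the root u does not force ((Q implies P) and Q) or R; the model is a countermodel.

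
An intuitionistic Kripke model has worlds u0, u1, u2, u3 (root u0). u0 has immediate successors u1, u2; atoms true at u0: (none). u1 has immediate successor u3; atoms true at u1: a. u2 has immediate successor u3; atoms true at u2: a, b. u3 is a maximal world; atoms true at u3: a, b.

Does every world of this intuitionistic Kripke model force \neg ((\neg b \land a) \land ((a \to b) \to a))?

u0 \Vdash \neg ((\neg b \land a) \land ((a \to b) \to a)): no world accessible from u0 forces (\neg b \land a) \land ((a \to b) \to a).
Since the root u0 forces \neg ((\neg b \land a) \land ((a \to b) \to a)) and forcing is persistent (monotone upward), every world forces it.

Yes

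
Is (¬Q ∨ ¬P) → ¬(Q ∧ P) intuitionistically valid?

This is a constructively valid De Morgan direction (disjunction of negations to negated conjunction), which is intuitionistically derivable.
If ¬Q holds at a world then no accessible world forces Q, hence none forces Q ∧ P; likewise for ¬P.

Yes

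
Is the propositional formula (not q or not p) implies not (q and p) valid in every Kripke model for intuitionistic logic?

Yes

This is a constructively valid De Morgan direction (disjunction of negations to negated conjunction), which is intuitionistically derivable.
If not q holds at a world then no accessible world forces q, hence none forces q and p; likewise for not p.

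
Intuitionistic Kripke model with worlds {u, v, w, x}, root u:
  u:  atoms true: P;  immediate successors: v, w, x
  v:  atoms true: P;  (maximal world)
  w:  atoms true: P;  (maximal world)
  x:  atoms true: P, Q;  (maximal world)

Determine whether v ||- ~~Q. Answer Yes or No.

v ||-/- ~~Q since v is accessible from v and v ||- ~Q.
v ||- ~Q: no world accessible from v forces Q.

No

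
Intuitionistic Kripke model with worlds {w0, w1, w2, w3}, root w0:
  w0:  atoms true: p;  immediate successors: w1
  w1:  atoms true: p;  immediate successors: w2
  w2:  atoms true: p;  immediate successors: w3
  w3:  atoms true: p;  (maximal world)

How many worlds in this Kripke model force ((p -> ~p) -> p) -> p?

4

w0: forces it.
w1: forces it.
w2: forces it.
w3: forces it.
Worlds forcing the formula: {w0, w1, w2, w3}.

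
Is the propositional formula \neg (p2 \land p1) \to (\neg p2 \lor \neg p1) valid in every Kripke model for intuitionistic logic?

No

This is the constructively invalid direction of De Morgan's law for conjunction, which is not intuitionistically valid.
A Kripke countermodel: worlds s0, s1, s2; order generated by s0 \le s1, s0 \le s2; atoms true at each world — s0:{}; s1:{p2}; s2:{p1}.
s0 \nVdash \neg (p2 \land p1) \to (\neg p2 \lor \neg p1): already at s0 itself, s0 \Vdash \neg (p2 \land p1) but s0 \nVdash \neg p2 \lor \neg p1.
s0 \nVdash \neg p2 \lor \neg p1: neither disjunct is forced at s0.
s0 \nVdash \neg p2 since s1 is accessible from s0 and s1 \Vdash p2.
So the root s0 does not force the formula.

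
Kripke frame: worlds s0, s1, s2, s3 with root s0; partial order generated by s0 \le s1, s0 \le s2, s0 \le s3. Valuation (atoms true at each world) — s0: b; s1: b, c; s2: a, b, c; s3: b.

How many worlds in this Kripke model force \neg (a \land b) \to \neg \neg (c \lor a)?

2

s0: does not force it — s0 \nVdash \neg (a \land b) \to \neg \neg (c \lor a): at the accessible world s3, s3 \Vdash \neg (a \land b) but s3 \nVdash \neg \neg (c \lor a).
s1: forces it.
s2: forces it.
s3: does not force it — s3 \nVdash \neg (a \land b) \to \neg \neg (c \lor a): already at s3 itself, s3 \Vdash \neg (a \land b) but s3 \nVdash \neg \neg (c \lor a).
Worlds forcing the formula: {s1, s2}.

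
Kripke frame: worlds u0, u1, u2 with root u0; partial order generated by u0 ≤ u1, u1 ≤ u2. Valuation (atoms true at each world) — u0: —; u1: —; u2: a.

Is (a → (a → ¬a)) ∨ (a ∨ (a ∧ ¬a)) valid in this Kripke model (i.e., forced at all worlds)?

No

Not every world: u0 ⊮ (a → (a → ¬a)) ∨ (a ∨ (a ∧ ¬a)).
u0 ⊮ (a → (a → ¬a)) ∨ (a ∨ (a ∧ ¬a)): neither disjunct is forced at u0.
u0 ⊮ a → (a → ¬a): at the accessible world u2, u2 ⊩ a but u2 ⊮ a → ¬a.
u2 ⊮ a → ¬a: already at u2 itself, u2 ⊩ a but u2 ⊮ ¬a.
u2 ⊮ ¬a since u2 is accessible from u2 and u2 ⊩ a.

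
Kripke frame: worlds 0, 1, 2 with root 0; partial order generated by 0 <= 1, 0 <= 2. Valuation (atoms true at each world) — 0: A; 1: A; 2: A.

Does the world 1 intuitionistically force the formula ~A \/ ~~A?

Yes

1 ||- ~A \/ ~~A via the disjunct ~~A.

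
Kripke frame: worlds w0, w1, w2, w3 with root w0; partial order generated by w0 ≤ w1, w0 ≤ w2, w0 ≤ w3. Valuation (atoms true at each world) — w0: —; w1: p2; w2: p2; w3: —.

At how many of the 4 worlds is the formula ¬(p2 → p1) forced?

2

w0: does not force it — w0 ⊮ ¬(p2 → p1) since w3 is accessible from w0 and w3 ⊩ p2 → p1.
w1: forces it.
w2: forces it.
w3: does not force it — w3 ⊮ ¬(p2 → p1) since w3 is accessible from w3 and w3 ⊩ p2 → p1.
Worlds forcing the formula: {w1, w2}.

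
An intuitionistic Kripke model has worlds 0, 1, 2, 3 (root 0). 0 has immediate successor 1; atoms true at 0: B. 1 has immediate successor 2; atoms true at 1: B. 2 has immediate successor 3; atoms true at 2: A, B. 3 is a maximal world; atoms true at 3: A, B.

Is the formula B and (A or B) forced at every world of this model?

0 forces B and (A or B) since 0 forces both conjuncts.
Since the root 0 forces B and (A or B) and forcing is persistent (monotone upward), every world forces it.

Yes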